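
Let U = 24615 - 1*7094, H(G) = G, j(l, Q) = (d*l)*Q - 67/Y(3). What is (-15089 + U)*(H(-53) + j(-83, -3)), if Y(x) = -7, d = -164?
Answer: -695931392/7 ≈ -9.9419e+7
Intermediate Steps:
j(l, Q) = 67/7 - 164*Q*l (j(l, Q) = (-164*l)*Q - 67/(-7) = -164*Q*l - 67*(-⅐) = -164*Q*l + 67/7 = 67/7 - 164*Q*l)
U = 17521 (U = 24615 - 7094 = 17521)
(-15089 + U)*(H(-53) + j(-83, -3)) = (-15089 + 17521)*(-53 + (67/7 - 164*(-3)*(-83))) = 2432*(-53 + (67/7 - 40836)) = 2432*(-53 - 285785/7) = 2432*(-286156/7) = -695931392/7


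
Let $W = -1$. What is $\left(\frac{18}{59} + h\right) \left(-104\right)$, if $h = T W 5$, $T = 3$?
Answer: $\frac{90168}{59} \approx 1528.3$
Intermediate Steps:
$h = -15$ ($h = 3 \left(-1\right) 5 = \left(-3\right) 5 = -15$)
$\left(\frac{18}{59} + h\right) \left(-104\right) = \left(\frac{18}{59} - 15\right) \left(-104\right) = \left(- \frac{867}{59}\right) \left(-104\right) = \frac{90168}{59}$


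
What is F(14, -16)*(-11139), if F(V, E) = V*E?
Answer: 2495136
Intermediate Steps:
F(V, E) = E*V
F(14, -16)*(-11139) = -16*14*(-11139) = -224*(-11139) = 2495136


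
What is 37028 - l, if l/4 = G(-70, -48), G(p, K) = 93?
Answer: 36656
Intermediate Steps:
l = 372 (l = 4*93 = 372)
37028 - l = 37028 - 1*372 = 37028 - 372 = 36656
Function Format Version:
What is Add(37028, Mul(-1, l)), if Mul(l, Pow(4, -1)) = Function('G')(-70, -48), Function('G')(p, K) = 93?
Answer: 36656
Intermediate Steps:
l = 372 (l = Mul(4, 93) = 372)
Add(37028, Mul(-1, l)) = Add(37028, Mul(-1, 372)) = Add(37028, -372) = 36656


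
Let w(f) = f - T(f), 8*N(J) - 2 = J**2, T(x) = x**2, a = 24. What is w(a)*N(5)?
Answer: -1863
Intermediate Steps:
N(J) = 1/4 + J**2/8
w(f) = f - f**2
w(a)*N(5) = (24*(1 - 1*24))*(1/4 + (1/8)*5**2) = (24*(1 - 24))*(1/4 + (1/8)*25) = (24*(-23))*(1/4 + 25/8) = -552*27/8 = -1863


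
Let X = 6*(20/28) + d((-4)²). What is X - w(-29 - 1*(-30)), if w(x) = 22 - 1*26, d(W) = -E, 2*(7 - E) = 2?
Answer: 16/7 ≈ 2.2857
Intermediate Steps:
E = 6 (E = 7 - ½*2 = 7 - 1 = 6)
d(W) = -6 (d(W) = -1*6 = -6)
w(x) = -4 (w(x) = 22 - 26 = -4)
X = -12/7 (X = 6*(20/28) - 6 = 6*(20*(1/28)) - 6 = 6*(5/7) - 6 = 30/7 - 6 = -12/7 ≈ -1.7143)
X - w(-29 - 1*(-30)) = -12/7 - 1*(-4) = -12/7 + 4 = 16/7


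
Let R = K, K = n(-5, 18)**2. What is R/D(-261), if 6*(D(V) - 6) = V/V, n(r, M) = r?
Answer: 150/37 ≈ 4.0541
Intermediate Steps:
D(V) = 37/6 (D(V) = 6 + (V/V)/6 = 6 + (1/6)*1 = 6 + 1/6 = 37/6)
K = 25 (K = (-5)**2 = 25)
R = 25
R/D(-261) = 25/(37/6) = 25*(6/37) = 150/37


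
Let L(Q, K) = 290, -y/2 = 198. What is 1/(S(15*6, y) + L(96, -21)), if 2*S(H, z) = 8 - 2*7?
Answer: 1/287 ≈ 0.0034843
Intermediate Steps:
y = -396 (y = -2*198 = -396)
S(H, z) = -3 (S(H, z) = (8 - 2*7)/2 = (8 - 14)/2 = (½)*(-6) = -3)
1/(S(15*6, y) + L(96, -21)) = 1/(-3 + 290) = 1/287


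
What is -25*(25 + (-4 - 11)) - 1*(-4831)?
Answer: 4581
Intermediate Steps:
-25*(25 + (-4 - 11)) - 1*(-4831) = -25*(25 - 15) + 4831 = -25*10 + 4831 = -250 + 4831 = 4581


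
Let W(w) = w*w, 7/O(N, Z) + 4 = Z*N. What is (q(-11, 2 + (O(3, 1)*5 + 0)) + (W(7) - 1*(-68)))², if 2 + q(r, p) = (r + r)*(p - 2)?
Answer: 783225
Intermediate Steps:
O(N, Z) = 7/(-4 + N*Z) (O(N, Z) = 7/(-4 + Z*N) = 7/(-4 + N*Z))
W(w) = w²
q(r, p) = -2 + 2*r*(-2 + p) (q(r, p) = -2 + (r + r)*(p - 2) = -2 + (2*r)*(-2 + p) = -2 + 2*r*(-2 + p))
(q(-11, 2 + (O(3, 1)*5 + 0)) + (W(7) - 1*(-68)))² = ((-2 - 4*(-11) + 2*(2 + ((7/(-4 + 3*1))*5 + 0))*(-11)) + (7² - 1*(-68)))² = ((-2 + 44 + 2*(2 + ((7/(-4 + 3))*5 + 0))*(-11)) + (49 + 68))² = ((-2 + 44 + 2*(2 + ((7/(-1))*5 + 0))*(-11)) + 117)² = ((-2 + 44 + 2*(2 + ((7*(-1))*5 + 0))*(-11)) + 117)² = ((-2 + 44 + 2*(2 + (-7*5 + 0))*(-11)) + 117)² = ((-2 + 44 + 2*(2 + (-35 + 0))*(-11)) + 117)² = ((-2 + 44 + 2*(2 - 35)*(-11)) + 117)² = ((-2 + 44 + 2*(-33)*(-11)) + 117)² = ((-2 + 44 + 726) + 117)² = (768 + 117)² = 885² = 783225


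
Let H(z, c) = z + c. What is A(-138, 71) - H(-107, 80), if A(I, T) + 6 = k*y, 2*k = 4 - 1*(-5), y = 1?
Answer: 51/2 ≈ 25.500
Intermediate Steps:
k = 9/2 (k = (4 - 1*(-5))/2 = (4 + 5)/2 = (½)*9 = 9/2 ≈ 4.5000)
A(I, T) = -3/2 (A(I, T) = -6 + (9/2)*1 = -6 + 9/2 = -3/2)
H(z, c) = c + z
A(-138, 71) - H(-107, 80) = -3/2 - (80 - 107) = -3/2 - 1*(-27) = -3/2 + 27 = 51/2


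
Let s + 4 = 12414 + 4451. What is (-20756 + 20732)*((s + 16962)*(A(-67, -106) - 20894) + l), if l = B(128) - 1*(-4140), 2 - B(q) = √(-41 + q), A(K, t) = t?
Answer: 17046692592 + 24*√87 ≈ 1.7047e+10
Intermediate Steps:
B(q) = 2 - √(-41 + q)
s = 16861 (s = -4 + (12414 + 4451) = -4 + 16865 = 16861)
l = 4142 - √87 (l = (2 - √(-41 + 128)) - 1*(-4140) = (2 - √87) + 4140 = 4142 - √87 ≈ 4132.7)
(-20756 + 20732)*((s + 16962)*(A(-67, -106) - 20894) + l) = (-20756 + 20732)*((16861 + 16962)*(-106 - 20894) + (4142 - √87)) = -24*(33823*(-21000) + (4142 - √87)) = -24*(-710283000 + (4142 - √87)) = -24*(-710278858 - √87) = 17046692592 + 24*√87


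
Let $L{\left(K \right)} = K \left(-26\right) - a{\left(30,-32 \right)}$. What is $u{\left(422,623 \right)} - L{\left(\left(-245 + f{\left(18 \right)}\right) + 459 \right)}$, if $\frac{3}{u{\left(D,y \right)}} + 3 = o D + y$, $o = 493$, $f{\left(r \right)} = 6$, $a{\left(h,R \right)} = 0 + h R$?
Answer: $\frac{993250163}{208666} \approx 4760.0$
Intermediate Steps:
$a{\left(h,R \right)} = R h$ ($a{\left(h,R \right)} = 0 + R h = R h$)
$L{\left(K \right)} = 960 - 26 K$ ($L{\left(K \right)} = K \left(-26\right) - \left(-32\right) 30 = - 26 K - -960 = - 26 K + 960 = 960 - 26 K$)
$u{\left(D,y \right)} = \frac{3}{-3 + y + 493 D}$ ($u{\left(D,y \right)} = \frac{3}{-3 + \left(493 D + y\right)} = \frac{3}{-3 + \left(y + 493 D\right)} = \frac{3}{-3 + y + 493 D}$)
$u{\left(422,623 \right)} - L{\left(\left(-245 + f{\left(18 \right)}\right) + 459 \right)} = \frac{3}{-3 + 623 + 493 \cdot 422} - \left(960 - 26 \left(\left(-245 + 6\right) + 459\right)\right) = \frac{3}{-3 + 623 + 208046} - \left(960 - 26 \left(-239 + 459\right)\right) = \frac{3}{208666} - \left(960 - 5720\right) = 3 \cdot \frac{1}{208666} - \left(960 - 5720\right) = \frac{3}{208666} - -4760 = \frac{3}{208666} + 4760 = \frac{993250163}{208666}$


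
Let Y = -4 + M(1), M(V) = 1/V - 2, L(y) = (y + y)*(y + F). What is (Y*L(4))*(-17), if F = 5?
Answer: 6120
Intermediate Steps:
L(y) = 2*y*(5 + y) (L(y) = (y + y)*(y + 5) = (2*y)*(5 + y) = 2*y*(5 + y))
M(V) = -2 + 1/V
Y = -5 (Y = -4 + (-2 + 1/1) = -4 + (-2 + 1) = -4 - 1 = -5)
(Y*L(4))*(-17) = -10*4*(5 + 4)*(-17) = -10*4*9*(-17) = -5*72*(-17) = -360*(-17) = 6120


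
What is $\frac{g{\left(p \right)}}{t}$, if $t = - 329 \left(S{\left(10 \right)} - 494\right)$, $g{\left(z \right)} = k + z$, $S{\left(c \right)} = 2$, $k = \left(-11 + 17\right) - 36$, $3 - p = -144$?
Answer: $\frac{39}{53956} \approx 0.00072281$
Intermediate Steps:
$p = 147$ ($p = 3 - -144 = 3 + 144 = 147$)
$k = -30$ ($k = 6 - 36 = -30$)
$g{\left(z \right)} = -30 + z$
$t = 161868$ ($t = - 329 \left(2 - 494\right) = \left(-329\right) \left(-492\right) = 161868$)
$\frac{g{\left(p \right)}}{t} = \frac{-30 + 147}{161868} = 117 \cdot \frac{1}{161868} = \frac{39}{53956}$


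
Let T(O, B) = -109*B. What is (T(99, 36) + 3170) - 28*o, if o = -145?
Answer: 3306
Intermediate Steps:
(T(99, 36) + 3170) - 28*o = (-109*36 + 3170) - 28*(-145) = (-3924 + 3170) + 4060 = -754 + 4060 = 3306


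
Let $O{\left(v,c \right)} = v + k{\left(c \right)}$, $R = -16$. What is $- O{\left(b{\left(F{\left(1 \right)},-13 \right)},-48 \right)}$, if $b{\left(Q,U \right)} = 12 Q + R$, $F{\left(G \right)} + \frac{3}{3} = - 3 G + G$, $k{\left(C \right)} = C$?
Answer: $100$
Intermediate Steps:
$F{\left(G \right)} = -1 - 2 G$ ($F{\left(G \right)} = -1 + \left(- 3 G + G\right) = -1 - 2 G$)
$b{\left(Q,U \right)} = -16 + 12 Q$ ($b{\left(Q,U \right)} = 12 Q - 16 = -16 + 12 Q$)
$O{\left(v,c \right)} = c + v$ ($O{\left(v,c \right)} = v + c = c + v$)
$- O{\left(b{\left(F{\left(1 \right)},-13 \right)},-48 \right)} = - (-48 + \left(-16 + 12 \left(-1 - 2\right)\right)) = - (-48 + \left(-16 + 12 \left(-3\right)\right)) = - (-48 - 52) = \left(-1\right) \left(-100\right) = 100$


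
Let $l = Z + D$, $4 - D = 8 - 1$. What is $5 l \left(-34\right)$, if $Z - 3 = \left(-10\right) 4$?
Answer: $6800$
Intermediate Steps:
$D = -3$ ($D = 4 - \left(8 - 1\right) = 4 - 7 = -3$)
$Z = -37$ ($Z = 3 - 40 = -37$)
$l = -40$ ($l = -37 - 3 = -40$)
$5 l \left(-34\right) = 5 \left(-40\right) \left(-34\right) = \left(-200\right) \left(-34\right) = 6800$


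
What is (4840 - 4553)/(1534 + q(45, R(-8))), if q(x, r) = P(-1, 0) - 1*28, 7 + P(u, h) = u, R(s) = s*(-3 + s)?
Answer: 41/214 ≈ 0.19159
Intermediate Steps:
P(u, h) = -7 + u
q(x, r) = -36 (q(x, r) = (-7 - 1) - 1*28 = -8 - 28 = -36)
(4840 - 4553)/(1534 + q(45, R(-8))) = (4840 - 4553)/(1534 - 36) = 287/1498 = 287*(1/1498) = 41/214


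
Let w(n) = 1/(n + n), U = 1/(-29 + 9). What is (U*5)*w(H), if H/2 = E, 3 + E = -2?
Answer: 1/80 ≈ 0.012500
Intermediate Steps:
U = -1/20 (U = 1/(-20) = -1/20 ≈ -0.050000)
E = -5 (E = -3 - 2 = -5)
H = -10 (H = 2*(-5) = -10)
w(n) = 1/(2*n)
(U*5)*w(H) = (-1/20*5)*((½)/(-10)) = -(-1)/(8*10) = -¼*(-1/20) = 1/80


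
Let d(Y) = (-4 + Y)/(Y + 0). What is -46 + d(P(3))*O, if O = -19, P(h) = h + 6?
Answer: -509/9 ≈ -56.556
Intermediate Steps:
P(h) = 6 + h
d(Y) = (-4 + Y)/Y
-46 + d(P(3))*O = -46 + ((-4 + (6 + 3))/(6 + 3))*(-19) = -46 + ((-4 + 9)/9)*(-19) = -46 + ((⅑)*5)*(-19) = -46 + (5/9)*(-19) = -46 - 95/9 = -509/9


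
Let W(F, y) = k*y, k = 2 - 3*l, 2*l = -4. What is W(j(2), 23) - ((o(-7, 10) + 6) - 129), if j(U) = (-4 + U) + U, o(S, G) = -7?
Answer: 314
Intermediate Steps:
l = -2 (l = (½)*(-4) = -2)
j(U) = -4 + 2*U
k = 8 (k = 2 - 3*(-2) = 2 + 6 = 8)
W(F, y) = 8*y
W(j(2), 23) - ((o(-7, 10) + 6) - 129) = 8*23 - ((-7 + 6) - 129) = 184 - (-1 - 129) = 184 - 1*(-130) = 184 + 130 = 314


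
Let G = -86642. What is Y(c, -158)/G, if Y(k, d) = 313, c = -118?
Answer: -313/86642 ≈ -0.0036126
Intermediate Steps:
Y(c, -158)/G = 313/(-86642) = 313*(-1/86642) = -313/86642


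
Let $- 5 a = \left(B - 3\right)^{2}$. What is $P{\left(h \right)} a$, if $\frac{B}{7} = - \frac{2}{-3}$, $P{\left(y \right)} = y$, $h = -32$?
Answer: $\frac{160}{9} \approx 17.778$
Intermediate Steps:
$B = \frac{14}{3}$ ($B = 7 \left(- \frac{2}{-3}\right) = 7 \left(\left(-2\right) \left(- \frac{1}{3}\right)\right) = 7 \cdot \frac{2}{3} = \frac{14}{3} \approx 4.6667$)
$a = - \frac{5}{9}$ ($a = - \frac{\left(\frac{14}{3} - 3\right)^{2}}{5} = - \frac{\left(\frac{5}{3}\right)^{2}}{5} = \left(- \frac{1}{5}\right) \frac{25}{9} = - \frac{5}{9} \approx -0.55556$)
$P{\left(h \right)} a = \left(-32\right) \left(- \frac{5}{9}\right) = \frac{160}{9}$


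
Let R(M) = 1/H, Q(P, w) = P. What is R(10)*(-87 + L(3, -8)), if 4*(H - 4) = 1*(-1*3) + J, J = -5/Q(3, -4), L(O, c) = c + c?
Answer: -618/17 ≈ -36.353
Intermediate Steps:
L(O, c) = 2*c
J = -5/3 ≈ -1.6667
H = 17/6 (H = 4 + (1*(-1*3) - 5/3)/4 = 4 + (1*(-3) - 5/3)/4 = 4 + (-3 - 5/3)/4 = 4 + (¼)*(-14/3) = 4 - 7/6 = 17/6 ≈ 2.8333)
R(M) = 6/17 (R(M) = 1/(17/6) = 6/17)
R(10)*(-87 + L(3, -8)) = 6*(-87 + 2*(-8))/17 = 6*(-87 - 16)/17 = (6/17)*(-103) = -618/17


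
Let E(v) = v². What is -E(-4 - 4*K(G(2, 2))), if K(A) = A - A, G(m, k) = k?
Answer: -16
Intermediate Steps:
K(A) = 0
-E(-4 - 4*K(G(2, 2))) = -(-4 - 4*0)² = -(-4 + 0)² = -1*(-4)² = -1*16 = -16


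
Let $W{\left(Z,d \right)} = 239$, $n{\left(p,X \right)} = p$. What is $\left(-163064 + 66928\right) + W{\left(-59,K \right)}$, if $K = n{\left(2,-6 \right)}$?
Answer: $-95897$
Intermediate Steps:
$K = 2$
$\left(-163064 + 66928\right) + W{\left(-59,K \right)} = \left(-163064 + 66928\right) + 239 = -96136 + 239 = -95897$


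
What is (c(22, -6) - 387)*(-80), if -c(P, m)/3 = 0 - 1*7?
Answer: 29280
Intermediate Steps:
c(P, m) = 21 (c(P, m) = -3*(0 - 1*7) = -3*(0 - 7) = -3*(-7) = 21)
(c(22, -6) - 387)*(-80) = (21 - 387)*(-80) = -366*(-80) = 29280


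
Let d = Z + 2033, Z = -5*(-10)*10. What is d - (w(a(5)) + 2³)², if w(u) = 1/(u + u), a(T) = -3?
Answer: 88979/36 ≈ 2471.6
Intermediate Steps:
Z = 500 (Z = 50*10 = 500)
w(u) = 1/(2*u)
d = 2533 (d = 500 + 2033 = 2533)
d - (w(a(5)) + 2³)² = 2533 - ((½)/(-3) + 2³)² = 2533 - ((½)*(-⅓) + 8)² = 2533 - (-⅙ + 8)² = 2533 - (47/6)² = 2533 - 1*2209/36 = 2533 - 2209/36 = 88979/36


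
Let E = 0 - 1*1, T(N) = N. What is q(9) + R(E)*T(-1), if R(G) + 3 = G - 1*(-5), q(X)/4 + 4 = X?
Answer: 19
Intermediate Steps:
q(X) = -16 + 4*X
E = -1 (E = 0 - 1 = -1)
R(G) = 2 + G (R(G) = -3 + (G - 1*(-5)) = -3 + (G + 5) = -3 + (5 + G) = 2 + G)
q(9) + R(E)*T(-1) = (-16 + 4*9) + (2 - 1)*(-1) = (-16 + 36) + 1*(-1) = 20 - 1 = 19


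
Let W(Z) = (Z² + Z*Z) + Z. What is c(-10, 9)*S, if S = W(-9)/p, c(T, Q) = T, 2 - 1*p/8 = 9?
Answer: 765/28 ≈ 27.321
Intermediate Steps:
p = -56 (p = 16 - 8*9 = 16 - 72 = -56)
W(Z) = Z + 2*Z² (W(Z) = (Z² + Z²) + Z = 2*Z² + Z = Z + 2*Z²)
S = -153/56 (S = -9*(1 + 2*(-9))/(-56) = -9*(1 - 18)*(-1/56) = -9*(-17)*(-1/56) = 153*(-1/56) = -153/56 ≈ -2.7321)
c(-10, 9)*S = -10*(-153/56) = 765/28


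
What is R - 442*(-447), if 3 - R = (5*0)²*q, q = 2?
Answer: 197577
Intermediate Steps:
R = 3 (R = 3 - (5*0)²*2 = 3 - 0²*2 = 3 - 0*2 = 3 - 1*0 = 3 + 0 = 3)
R - 442*(-447) = 3 - 442*(-447) = 3 + 197574 = 197577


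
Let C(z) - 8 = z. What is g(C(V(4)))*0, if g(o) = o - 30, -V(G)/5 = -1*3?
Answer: 0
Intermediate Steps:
V(G) = 15 (V(G) = -(-5)*3 = -5*(-3) = 15)
C(z) = 8 + z
g(o) = -30 + o
g(C(V(4)))*0 = (-30 + (8 + 15))*0 = (-30 + 23)*0 = -7*0 = 0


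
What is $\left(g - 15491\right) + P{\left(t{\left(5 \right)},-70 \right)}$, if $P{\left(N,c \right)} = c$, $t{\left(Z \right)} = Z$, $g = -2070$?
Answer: $-17631$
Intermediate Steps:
$\left(g - 15491\right) + P{\left(t{\left(5 \right)},-70 \right)} = \left(-2070 - 15491\right) - 70 = -17561 - 70 = -17631$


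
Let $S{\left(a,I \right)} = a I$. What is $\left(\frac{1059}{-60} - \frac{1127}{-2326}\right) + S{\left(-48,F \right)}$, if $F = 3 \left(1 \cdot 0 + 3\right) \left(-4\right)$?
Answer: $\frac{39794011}{23260} \approx 1710.8$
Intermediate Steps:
$F = -36$ ($F = 3 \left(0 + 3\right) \left(-4\right) = 3 \cdot 3 \left(-4\right) = 9 \left(-4\right) = -36$)
$S{\left(a,I \right)} = I a$
$\left(\frac{1059}{-60} - \frac{1127}{-2326}\right) + S{\left(-48,F \right)} = \left(\frac{1059}{-60} - \frac{1127}{-2326}\right) - -1728 = \left(1059 \left(- \frac{1}{60}\right) - - \frac{1127}{2326}\right) + 1728 = \left(- \frac{353}{20} + \frac{1127}{2326}\right) + 1728 = - \frac{399269}{23260} + 1728 = \frac{39794011}{23260}$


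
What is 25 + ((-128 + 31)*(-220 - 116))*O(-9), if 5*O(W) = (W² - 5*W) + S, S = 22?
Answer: 4823741/5 ≈ 9.6475e+5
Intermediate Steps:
O(W) = 22/5 - W + W²/5 (O(W) = ((W² - 5*W) + 22)/5 = (22 + W² - 5*W)/5 = 22/5 - W + W²/5)
25 + ((-128 + 31)*(-220 - 116))*O(-9) = 25 + ((-128 + 31)*(-220 - 116))*(22/5 - 1*(-9) + (⅕)*(-9)²) = 25 + (-97*(-336))*(22/5 + 9 + (⅕)*81) = 25 + 32592*(22/5 + 9 + 81/5) = 25 + 32592*(148/5) = 25 + 4823616/5 = 4823741/5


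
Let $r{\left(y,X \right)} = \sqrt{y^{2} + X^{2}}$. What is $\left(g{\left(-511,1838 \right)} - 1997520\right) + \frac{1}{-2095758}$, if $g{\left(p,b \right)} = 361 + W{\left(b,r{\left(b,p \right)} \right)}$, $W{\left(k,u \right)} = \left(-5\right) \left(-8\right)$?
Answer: $- \frac{4185478121203}{2095758} \approx -1.9971 \cdot 10^{6}$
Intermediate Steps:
$r{\left(y,X \right)} = \sqrt{X^{2} + y^{2}}$
$W{\left(k,u \right)} = 40$
$g{\left(p,b \right)} = 401$ ($g{\left(p,b \right)} = 361 + 40 = 401$)
$\left(g{\left(-511,1838 \right)} - 1997520\right) + \frac{1}{-2095758} = \left(401 - 1997520\right) + \frac{1}{-2095758} = -1997119 - \frac{1}{2095758} = - \frac{4185478121203}{2095758}$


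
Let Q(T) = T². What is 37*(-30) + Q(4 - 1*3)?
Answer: -1109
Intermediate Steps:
37*(-30) + Q(4 - 1*3) = 37*(-30) + (4 - 1*3)² = -1110 + (4 - 3)² = -1110 + 1² = -1110 + 1 = -1109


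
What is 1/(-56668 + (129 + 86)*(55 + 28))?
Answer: -1/38823 ≈ -2.5758e-5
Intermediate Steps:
1/(-56668 + (129 + 86)*(55 + 28)) = 1/(-56668 + 215*83) = 1/(-56668 + 17845) = 1/(-38823) = -1/38823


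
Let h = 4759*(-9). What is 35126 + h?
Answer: -7705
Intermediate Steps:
h = -42831
35126 + h = 35126 - 42831 = -7705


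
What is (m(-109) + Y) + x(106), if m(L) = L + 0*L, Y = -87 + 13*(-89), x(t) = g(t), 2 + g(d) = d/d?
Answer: -1354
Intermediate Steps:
g(d) = -1 (g(d) = -2 + d/d = -2 + 1 = -1)
x(t) = -1
Y = -1244 (Y = -87 - 1157 = -1244)
m(L) = L (m(L) = L + 0 = L)
(m(-109) + Y) + x(106) = (-109 - 1244) - 1 = -1353 - 1 = -1354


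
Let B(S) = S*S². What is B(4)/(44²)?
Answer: 4/121 ≈ 0.033058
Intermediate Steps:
B(S) = S³
B(4)/(44²) = 4³/(44²) = 64/1936 = 64*(1/1936) = 4/121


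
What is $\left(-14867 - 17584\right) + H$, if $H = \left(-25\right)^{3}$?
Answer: $-48076$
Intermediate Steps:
$H = -15625$
$\left(-14867 - 17584\right) + H = \left(-14867 - 17584\right) - 15625 = -32451 - 15625 = -48076$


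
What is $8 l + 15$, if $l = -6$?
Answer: $-33$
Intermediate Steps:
$8 l + 15 = 8 \left(-6\right) + 15 = -48 + 15 = -33$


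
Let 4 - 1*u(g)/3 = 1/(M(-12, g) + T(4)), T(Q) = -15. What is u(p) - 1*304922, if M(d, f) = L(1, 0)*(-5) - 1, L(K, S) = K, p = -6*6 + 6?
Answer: -2134369/7 ≈ -3.0491e+5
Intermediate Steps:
p = -30 (p = -36 + 6 = -30)
M(d, f) = -6 (M(d, f) = 1*(-5) - 1 = -5 - 1 = -6)
u(g) = 85/7 (u(g) = 12 - 3/(-6 - 15) = 12 - 3/(-21) = 12 - 3*(-1/21) = 12 + ⅐ = 85/7)
u(p) - 1*304922 = 85/7 - 1*304922 = 85/7 - 304922 = -2134369/7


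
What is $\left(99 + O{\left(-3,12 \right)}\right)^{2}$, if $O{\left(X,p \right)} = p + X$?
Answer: $11664$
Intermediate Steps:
$O{\left(X,p \right)} = X + p$
$\left(99 + O{\left(-3,12 \right)}\right)^{2} = \left(99 + \left(-3 + 12\right)\right)^{2} = \left(99 + 9\right)^{2} = 108^{2} = 11664$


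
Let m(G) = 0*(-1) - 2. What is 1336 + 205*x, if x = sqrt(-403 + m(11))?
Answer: 1336 + 1845*I*sqrt(5) ≈ 1336.0 + 4125.5*I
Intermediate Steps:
m(G) = -2 (m(G) = 0 - 2 = -2)
x = 9*I*sqrt(5) (x = sqrt(-403 - 2) = sqrt(-405) = 9*I*sqrt(5) ≈ 20.125*I)
1336 + 205*x = 1336 + 205*(9*I*sqrt(5)) = 1336 + 1845*I*sqrt(5)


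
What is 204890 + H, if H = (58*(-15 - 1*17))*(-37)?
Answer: 273562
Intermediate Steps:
H = 68672 (H = (58*(-15 - 17))*(-37) = (58*(-32))*(-37) = -1856*(-37) = 68672)
204890 + H = 204890 + 68672 = 273562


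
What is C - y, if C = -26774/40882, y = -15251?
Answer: 311732304/20441 ≈ 15250.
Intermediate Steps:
C = -13387/20441 (C = -26774*1/40882 = -13387/20441 ≈ -0.65491)
C - y = -13387/20441 - 1*(-15251) = -13387/20441 + 15251 = 311732304/20441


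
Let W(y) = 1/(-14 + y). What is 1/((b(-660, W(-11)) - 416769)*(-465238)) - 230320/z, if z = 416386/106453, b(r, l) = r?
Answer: -2380769547102061634767/40431878625004686 ≈ -58884.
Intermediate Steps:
z = 416386/106453 (z = 416386*(1/106453) = 416386/106453 ≈ 3.9115)
1/((b(-660, W(-11)) - 416769)*(-465238)) - 230320/z = 1/(-660 - 416769*(-465238)) - 230320/416386/106453 = -1/465238/(-417429) - 230320*106453/416386 = -1/417429*(-1/465238) - 12259127480/208193 = 1/194203833102 - 12259127480/208193 = -2380769547102061634767/40431878625004686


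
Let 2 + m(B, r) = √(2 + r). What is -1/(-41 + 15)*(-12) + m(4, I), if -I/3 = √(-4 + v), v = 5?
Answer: -32/13 + I ≈ -2.4615 + 1.0*I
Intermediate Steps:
I = -3 (I = -3*√(-4 + 5) = -3*√1 = -3*1 = -3)
m(B, r) = -2 + √(2 + r)
-1/(-41 + 15)*(-12) + m(4, I) = -1/(-41 + 15)*(-12) + (-2 + √(2 - 3)) = -1/(-26)*(-12) + (-2 + √(-1)) = -1*(-1/26)*(-12) + (-2 + I) = (1/26)*(-12) + (-2 + I) = -6/13 + (-2 + I) = -32/13 + I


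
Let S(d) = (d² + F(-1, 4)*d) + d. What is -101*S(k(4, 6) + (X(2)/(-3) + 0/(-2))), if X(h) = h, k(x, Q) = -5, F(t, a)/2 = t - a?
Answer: -75548/9 ≈ -8394.2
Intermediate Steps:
F(t, a) = -2*a + 2*t (F(t, a) = 2*(t - a) = -2*a + 2*t)
S(d) = d² - 9*d (S(d) = (d² + (-2*4 + 2*(-1))*d) + d = (d² + (-8 - 2)*d) + d = (d² - 10*d) + d = d² - 9*d)
-101*S(k(4, 6) + (X(2)/(-3) + 0/(-2))) = -101*(-5 + (2/(-3) + 0/(-2)))*(-9 + (-5 + (2/(-3) + 0/(-2)))) = -101*(-5 + (2*(-⅓) + 0*(-½)))*(-9 + (-5 + (2*(-⅓) + 0*(-½)))) = -101*(-5 + (-⅔ + 0))*(-9 + (-5 + (-⅔ + 0))) = -101*(-5 - ⅔)*(-9 + (-5 - ⅔)) = -(-1717)*(-9 - 17/3)/3 = -(-1717)*(-44)/(3*3) = -101*748/9 = -75548/9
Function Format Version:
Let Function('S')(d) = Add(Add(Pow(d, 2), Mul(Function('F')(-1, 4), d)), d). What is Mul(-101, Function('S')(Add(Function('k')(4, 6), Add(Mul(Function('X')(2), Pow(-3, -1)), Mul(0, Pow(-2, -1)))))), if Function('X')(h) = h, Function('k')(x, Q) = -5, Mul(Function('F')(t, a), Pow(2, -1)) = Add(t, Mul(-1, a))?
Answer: Rational(-75548, 9) ≈ -8394.2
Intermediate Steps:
Function('F')(t, a) = Add(Mul(-2, a), Mul(2, t)) (Function('F')(t, a) = Mul(2, Add(t, Mul(-1, a))) = Add(Mul(-2, a), Mul(2, t)))
Function('S')(d) = Add(Pow(d, 2), Mul(-9, d)) (Function('S')(d) = Add(Add(Pow(d, 2), Mul(Add(Mul(-2, 4), Mul(2, -1)), d)), d) = Add(Add(Pow(d, 2), Mul(Add(-8, -2), d)), d) = Add(Add(Pow(d, 2), Mul(-10, d)), d) = Add(Pow(d, 2), Mul(-9, d)))
Mul(-101, Function('S')(Add(Function('k')(4, 6), Add(Mul(Function('X')(2), Pow(-3, -1)), Mul(0, Pow(-2, -1)))))) = Mul(-101, Mul(Add(-5, Add(Mul(2, Pow(-3, -1)), Mul(0, Pow(-2, -1)))), Add(-9, Add(-5, Add(Mul(2, Pow(-3, -1)), Mul(0, Pow(-2, -1))))))) = Mul(-101, Mul(Add(-5, Add(Mul(2, Rational(-1, 3)), Mul(0, Rational(-1, 2)))), Add(-9, Add(-5, Add(Mul(2, Rational(-1, 3)), Mul(0, Rational(-1, 2))))))) = Mul(-101, Mul(Add(-5, Add(Rational(-2, 3), 0)), Add(-9, Add(-5, Add(Rational(-2, 3), 0))))) = Mul(-101, Mul(Add(-5, Rational(-2, 3)), Add(-9, Add(-5, Rational(-2, 3))))) = Mul(-101, Mul(Rational(-17, 3), Add(-9, Rational(-17, 3)))) = Mul(-101, Mul(Rational(-17, 3), Rational(-44, 3))) = Mul(-101, Rational(748, 9)) = Rational(-75548, 9)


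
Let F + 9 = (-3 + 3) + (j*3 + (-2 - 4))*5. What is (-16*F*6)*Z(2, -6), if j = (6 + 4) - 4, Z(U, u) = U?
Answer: -9792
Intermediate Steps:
j = 6 (j = 10 - 4 = 6)
F = 51 (F = -9 + ((-3 + 3) + (6*3 + (-2 - 4))*5) = -9 + (0 + (18 - 6)*5) = -9 + (0 + 12*5) = -9 + (0 + 60) = -9 + 60 = 51)
(-16*F*6)*Z(2, -6) = -816*6*2 = -16*306*2 = -4896*2 = -9792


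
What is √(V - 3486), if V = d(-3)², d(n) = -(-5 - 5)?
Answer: I*√3386 ≈ 58.189*I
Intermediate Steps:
d(n) = 10 (d(n) = -1*(-10) = 10)
V = 100 (V = 10² = 100)
√(V - 3486) = √(100 - 3486) = √(-3386) = I*√3386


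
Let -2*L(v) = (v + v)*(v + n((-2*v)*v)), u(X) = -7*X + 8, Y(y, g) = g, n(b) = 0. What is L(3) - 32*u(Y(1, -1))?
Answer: -489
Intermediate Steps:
u(X) = 8 - 7*X
L(v) = -v² (L(v) = -(v + v)*(v + 0)/2 = -2*v*v/2 = -v²)
L(3) - 32*u(Y(1, -1)) = -1*3² - 32*(8 - 7*(-1)) = -1*9 - 32*(8 + 7) = -9 - 32*15 = -9 - 480 = -489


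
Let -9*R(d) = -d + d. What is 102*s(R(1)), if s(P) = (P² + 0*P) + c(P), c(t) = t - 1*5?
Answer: -510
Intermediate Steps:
c(t) = -5 + t (c(t) = t - 5 = -5 + t)
R(d) = 0 (R(d) = -(-d + d)/9 = -⅑*0 = 0)
s(P) = -5 + P + P² (s(P) = (P² + 0*P) + (-5 + P) = (P² + 0) + (-5 + P) = P² + (-5 + P) = -5 + P + P²)
102*s(R(1)) = 102*(-5 + 0 + 0²) = 102*(-5 + 0 + 0) = 102*(-5) = -510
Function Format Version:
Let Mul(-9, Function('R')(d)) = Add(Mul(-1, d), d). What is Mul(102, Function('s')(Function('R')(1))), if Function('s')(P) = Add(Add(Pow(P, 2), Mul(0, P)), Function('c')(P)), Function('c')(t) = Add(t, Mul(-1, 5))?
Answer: -510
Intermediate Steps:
Function('c')(t) = Add(-5, t) (Function('c')(t) = Add(t, -5) = Add(-5, t))
Function('R')(d) = 0 (Function('R')(d) = Mul(Rational(-1, 9), Add(Mul(-1, d), d)) = Mul(Rational(-1, 9), 0) = 0)
Function('s')(P) = Add(-5, P, Pow(P, 2)) (Function('s')(P) = Add(Add(Pow(P, 2), Mul(0, P)), Add(-5, P)) = Add(Add(Pow(P, 2), 0), Add(-5, P)) = Add(Pow(P, 2), Add(-5, P)) = Add(-5, P, Pow(P, 2)))
Mul(102, Function('s')(Function('R')(1))) = Mul(102, Add(-5, 0, Pow(0, 2))) = Mul(102, Add(-5, 0, 0)) = Mul(102, -5) = -510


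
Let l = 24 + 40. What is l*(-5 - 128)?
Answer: -8512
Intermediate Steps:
l = 64
l*(-5 - 128) = 64*(-5 - 128) = 64*(-133) = -8512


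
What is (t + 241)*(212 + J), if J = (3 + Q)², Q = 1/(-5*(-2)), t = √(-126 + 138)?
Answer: 5340801/100 + 22161*√3/50 ≈ 54176.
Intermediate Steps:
t = 2*√3 (t = √12 = 2*√3 ≈ 3.4641)
Q = ⅒ (Q = 1/10 = ⅒ ≈ 0.10000)
J = 961/100 (J = (3 + ⅒)² = (31/10)² = 961/100 ≈ 9.6100)
(t + 241)*(212 + J) = (2*√3 + 241)*(212 + 961/100) = (241 + 2*√3)*(22161/100) = 5340801/100 + 22161*√3/50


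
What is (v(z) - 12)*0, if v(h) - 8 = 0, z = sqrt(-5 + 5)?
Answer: 0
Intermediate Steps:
z = 0 (z = sqrt(0) = 0)
v(h) = 8 (v(h) = 8 + 0 = 8)
(v(z) - 12)*0 = (8 - 12)*0 = -4*0 = 0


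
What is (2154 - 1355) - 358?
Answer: 441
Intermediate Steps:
(2154 - 1355) - 358 = 799 - 358 = 441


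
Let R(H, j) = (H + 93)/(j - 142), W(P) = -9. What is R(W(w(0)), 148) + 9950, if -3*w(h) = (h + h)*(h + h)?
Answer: 9964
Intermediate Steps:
w(h) = -4*h²/3 (w(h) = -(h + h)*(h + h)/3 = -2*h*2*h/3 = -4*h²/3)
R(H, j) = (93 + H)/(-142 + j)
R(W(w(0)), 148) + 9950 = (93 - 9)/(-142 + 148) + 9950 = 84/6 + 9950 = (⅙)*84 + 9950 = 14 + 9950 = 9964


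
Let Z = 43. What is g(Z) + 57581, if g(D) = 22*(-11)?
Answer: 57339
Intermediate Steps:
g(D) = -242
g(Z) + 57581 = -242 + 57581 = 57339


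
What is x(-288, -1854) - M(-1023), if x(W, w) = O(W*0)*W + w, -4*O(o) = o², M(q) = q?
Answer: -831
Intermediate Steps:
O(o) = -o²/4
x(W, w) = w (x(W, w) = (-(W*0)²/4)*W + w = (-¼*0²)*W + w = (-¼*0)*W + w = 0*W + w = 0 + w = w)
x(-288, -1854) - M(-1023) = -1854 - 1*(-1023) = -1854 + 1023 = -831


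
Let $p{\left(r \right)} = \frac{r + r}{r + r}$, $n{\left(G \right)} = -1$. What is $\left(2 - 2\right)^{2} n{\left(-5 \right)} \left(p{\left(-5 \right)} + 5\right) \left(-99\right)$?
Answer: $0$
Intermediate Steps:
$p{\left(r \right)} = 1$ ($p{\left(r \right)} = \frac{2 r}{2 r} = 2 r \frac{1}{2 r} = 1$)
$\left(2 - 2\right)^{2} n{\left(-5 \right)} \left(p{\left(-5 \right)} + 5\right) \left(-99\right) = \left(2 - 2\right)^{2} \left(- (1 + 5)\right) \left(-99\right) = 0^{2} \left(\left(-1\right) 6\right) \left(-99\right) = 0 \left(-6\right) \left(-99\right) = 0 \left(-99\right) = 0$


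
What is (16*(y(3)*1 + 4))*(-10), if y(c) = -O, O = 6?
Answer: 320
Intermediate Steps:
y(c) = -6 (y(c) = -1*6 = -6)
(16*(y(3)*1 + 4))*(-10) = (16*(-6*1 + 4))*(-10) = (16*(-6 + 4))*(-10) = (16*(-2))*(-10) = -32*(-10) = 320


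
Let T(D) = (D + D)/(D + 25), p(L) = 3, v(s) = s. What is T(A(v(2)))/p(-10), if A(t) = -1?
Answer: -1/36 ≈ -0.027778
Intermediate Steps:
T(D) = 2*D/(25 + D) (T(D) = (2*D)/(25 + D) = 2*D/(25 + D))
T(A(v(2)))/p(-10) = (2*(-1)/(25 - 1))/3 = (2*(-1)/24)*(⅓) = (2*(-1)*(1/24))*(⅓) = -1/12*⅓ = -1/36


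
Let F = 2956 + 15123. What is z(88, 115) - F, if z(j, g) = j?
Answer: -17991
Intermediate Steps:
F = 18079
z(88, 115) - F = 88 - 1*18079 = 88 - 18079 = -17991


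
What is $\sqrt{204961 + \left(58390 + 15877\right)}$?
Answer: $2 \sqrt{69807} \approx 528.42$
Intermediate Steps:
$\sqrt{204961 + \left(58390 + 15877\right)} = \sqrt{204961 + 74267} = \sqrt{279228} = 2 \sqrt{69807}$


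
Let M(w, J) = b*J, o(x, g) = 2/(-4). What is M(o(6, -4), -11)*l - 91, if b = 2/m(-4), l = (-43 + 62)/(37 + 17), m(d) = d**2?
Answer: -39521/432 ≈ -91.484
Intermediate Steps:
o(x, g) = -1/2 (o(x, g) = 2*(-1/4) = -1/2)
l = 19/54 ≈ 0.35185
b = 1/8 (b = 2/((-4)**2) = 2/16 = 2*(1/16) = 1/8 ≈ 0.12500)
M(w, J) = J/8
M(o(6, -4), -11)*l - 91 = ((1/8)*(-11))*(19/54) - 91 = -11/8*19/54 - 91 = -209/432 - 91 = -39521/432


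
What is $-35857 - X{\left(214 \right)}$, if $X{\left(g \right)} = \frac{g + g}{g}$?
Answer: $-35859$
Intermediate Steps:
$X{\left(g \right)} = 2$ ($X{\left(g \right)} = \frac{2 g}{g} = 2$)
$-35857 - X{\left(214 \right)} = -35857 - 2 = -35859$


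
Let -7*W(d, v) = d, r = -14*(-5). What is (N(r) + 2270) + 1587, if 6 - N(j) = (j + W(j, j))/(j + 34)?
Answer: 100423/26 ≈ 3862.4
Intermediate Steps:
r = 70
W(d, v) = -d/7
N(j) = 6 - 6*j/(7*(34 + j)) (N(j) = 6 - (j - j/7)/(j + 34) = 6 - 6*j/7/(34 + j) = 6 - 6*j/(7*(34 + j)))
(N(r) + 2270) + 1587 = (12*(119 + 3*70)/(7*(34 + 70)) + 2270) + 1587 = ((12/7)*(119 + 210)/104 + 2270) + 1587 = ((12/7)*(1/104)*329 + 2270) + 1587 = (141/26 + 2270) + 1587 = 59161/26 + 1587 = 100423/26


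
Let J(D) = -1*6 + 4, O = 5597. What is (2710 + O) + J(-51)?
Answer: 8305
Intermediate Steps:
J(D) = -2 (J(D) = -6 + 4 = -2)
(2710 + O) + J(-51) = (2710 + 5597) - 2 = 8307 - 2 = 8305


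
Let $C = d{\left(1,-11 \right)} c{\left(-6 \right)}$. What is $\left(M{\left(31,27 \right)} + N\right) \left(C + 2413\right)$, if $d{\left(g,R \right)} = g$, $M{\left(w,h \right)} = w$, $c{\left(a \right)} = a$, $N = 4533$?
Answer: $10985548$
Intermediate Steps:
$C = -6$ ($C = 1 \left(-6\right) = -6$)
$\left(M{\left(31,27 \right)} + N\right) \left(C + 2413\right) = \left(31 + 4533\right) \left(-6 + 2413\right) = 4564 \cdot 2407 = 10985548$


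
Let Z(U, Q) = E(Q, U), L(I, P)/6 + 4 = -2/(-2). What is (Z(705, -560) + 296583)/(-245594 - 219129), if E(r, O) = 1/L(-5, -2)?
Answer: -5338493/8365014 ≈ -0.63819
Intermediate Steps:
L(I, P) = -18 (L(I, P) = -24 + 6*(-2/(-2)) = -24 + 6*(-2*(-1/2)) = -24 + 6*1 = -24 + 6 = -18)
E(r, O) = -1/18 (E(r, O) = 1/(-18) = -1/18)
Z(U, Q) = -1/18
(Z(705, -560) + 296583)/(-245594 - 219129) = (-1/18 + 296583)/(-245594 - 219129) = (5338493/18)/(-464723) = (5338493/18)*(-1/464723) = -5338493/8365014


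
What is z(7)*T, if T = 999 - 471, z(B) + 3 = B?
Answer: 2112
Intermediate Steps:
z(B) = -3 + B
T = 528
z(7)*T = (-3 + 7)*528 = 4*528 = 2112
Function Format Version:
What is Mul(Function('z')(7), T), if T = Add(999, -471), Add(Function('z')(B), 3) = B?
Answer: 2112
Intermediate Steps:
Function('z')(B) = Add(-3, B)
T = 528
Mul(Function('z')(7), T) = Mul(Add(-3, 7), 528) = Mul(4, 528) = 2112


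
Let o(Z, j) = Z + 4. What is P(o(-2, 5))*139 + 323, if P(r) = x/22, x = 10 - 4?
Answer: 3970/11 ≈ 360.91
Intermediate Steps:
x = 6
o(Z, j) = 4 + Z
P(r) = 3/11 (P(r) = 6/22 = 6*(1/22) = 3/11)
P(o(-2, 5))*139 + 323 = (3/11)*139 + 323 = 417/11 + 323 = 3970/11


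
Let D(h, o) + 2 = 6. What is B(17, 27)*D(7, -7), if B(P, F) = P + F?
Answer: 176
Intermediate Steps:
B(P, F) = F + P
D(h, o) = 4 (D(h, o) = -2 + 6 = 4)
B(17, 27)*D(7, -7) = (27 + 17)*4 = 44*4 = 176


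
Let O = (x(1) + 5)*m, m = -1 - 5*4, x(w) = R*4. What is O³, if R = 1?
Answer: -6751269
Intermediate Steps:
x(w) = 4 (x(w) = 1*4 = 4)
m = -21 (m = -1 - 20 = -21)
O = -189 (O = (4 + 5)*(-21) = 9*(-21) = -189)
O³ = (-189)³ = -6751269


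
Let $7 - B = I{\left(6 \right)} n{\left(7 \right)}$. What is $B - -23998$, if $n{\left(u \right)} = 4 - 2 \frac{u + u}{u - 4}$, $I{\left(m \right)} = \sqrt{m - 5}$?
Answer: $\frac{72031}{3} \approx 24010.0$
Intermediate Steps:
$I{\left(m \right)} = \sqrt{-5 + m}$
$n{\left(u \right)} = 4 - \frac{4 u}{-4 + u}$ ($n{\left(u \right)} = 4 - 2 \frac{2 u}{-4 + u} = 4 - \frac{4 u}{-4 + u}$)
$B = \frac{37}{3}$ ($B = 7 - \sqrt{-5 + 6} \left(- \frac{16}{-4 + 7}\right) = 7 - \sqrt{1} \left(- \frac{16}{3}\right) = 7 - 1 \left(\left(-16\right) \frac{1}{3}\right) = 7 - 1 \left(- \frac{16}{3}\right) = 7 - - \frac{16}{3} = 7 + \frac{16}{3} = \frac{37}{3} \approx 12.333$)
$B - -23998 = \frac{37}{3} - -23998 = \frac{37}{3} + 23998 = \frac{72031}{3}$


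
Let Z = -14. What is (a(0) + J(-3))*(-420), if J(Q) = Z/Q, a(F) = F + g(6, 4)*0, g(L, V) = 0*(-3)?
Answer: -1960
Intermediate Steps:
g(L, V) = 0
a(F) = F (a(F) = F + 0*0 = F + 0 = F)
J(Q) = -14/Q
(a(0) + J(-3))*(-420) = (0 - 14/(-3))*(-420) = (0 - 14*(-⅓))*(-420) = (0 + 14/3)*(-420) = (14/3)*(-420) = -1960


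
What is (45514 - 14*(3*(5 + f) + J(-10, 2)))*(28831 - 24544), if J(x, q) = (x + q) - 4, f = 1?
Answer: 194758410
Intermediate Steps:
J(x, q) = -4 + q + x (J(x, q) = (q + x) - 4 = -4 + q + x)
(45514 - 14*(3*(5 + f) + J(-10, 2)))*(28831 - 24544) = (45514 - 14*(3*(5 + 1) + (-4 + 2 - 10)))*(28831 - 24544) = (45514 - 14*(3*6 - 12))*4287 = (45514 - 14*(18 - 12))*4287 = (45514 - 14*6)*4287 = (45514 - 84)*4287 = 45430*4287 = 194758410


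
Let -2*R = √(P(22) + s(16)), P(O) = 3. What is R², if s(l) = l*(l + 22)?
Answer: 611/4 ≈ 152.75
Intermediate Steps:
s(l) = l*(22 + l)
R = -√611/2 (R = -√(3 + 16*(22 + 16))/2 = -√(3 + 16*38)/2 = -√(3 + 608)/2 = -√611/2 ≈ -12.359)
R² = (-√611/2)² = 611/4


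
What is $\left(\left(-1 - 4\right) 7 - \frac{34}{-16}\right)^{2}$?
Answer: $\frac{69169}{64} \approx 1080.8$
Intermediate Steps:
$\left(\left(-1 - 4\right) 7 - \frac{34}{-16}\right)^{2} = \left(\left(-1 - 4\right) 7 - - \frac{17}{8}\right)^{2} = \left(\left(-5\right) 7 + \frac{17}{8}\right)^{2} = \left(-35 + \frac{17}{8}\right)^{2} = \left(- \frac{263}{8}\right)^{2} = \frac{69169}{64}$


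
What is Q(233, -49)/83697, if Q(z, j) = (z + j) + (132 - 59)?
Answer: 257/83697 ≈ 0.0030706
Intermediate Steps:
Q(z, j) = 73 + j + z (Q(z, j) = (j + z) + 73 = 73 + j + z)
Q(233, -49)/83697 = (73 - 49 + 233)/83697 = 257*(1/83697) = 257/83697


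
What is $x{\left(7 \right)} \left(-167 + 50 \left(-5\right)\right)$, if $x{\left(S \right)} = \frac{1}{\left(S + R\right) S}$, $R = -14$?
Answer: $\frac{417}{49} \approx 8.5102$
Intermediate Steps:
$x{\left(S \right)} = \frac{1}{S \left(-14 + S\right)}$ ($x{\left(S \right)} = \frac{1}{\left(S - 14\right) S} = \frac{1}{\left(-14 + S\right) S} = \frac{1}{S \left(-14 + S\right)}$)
$x{\left(7 \right)} \left(-167 + 50 \left(-5\right)\right) = \frac{1}{7 \left(-14 + 7\right)} \left(-167 + 50 \left(-5\right)\right) = \frac{1}{7 \left(-7\right)} \left(-167 - 250\right) = \frac{1}{7} \left(- \frac{1}{7}\right) \left(-417\right) = \left(- \frac{1}{49}\right) \left(-417\right) = \frac{417}{49}$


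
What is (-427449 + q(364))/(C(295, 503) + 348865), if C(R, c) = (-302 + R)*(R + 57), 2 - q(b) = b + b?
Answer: -4325/3499 ≈ -1.2361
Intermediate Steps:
q(b) = 2 - 2*b (q(b) = 2 - (b + b) = 2 - 2*b)
C(R, c) = (-302 + R)*(57 + R)
(-427449 + q(364))/(C(295, 503) + 348865) = (-427449 + (2 - 2*364))/((-17214 + 295² - 245*295) + 348865) = (-427449 + (2 - 728))/((-17214 + 87025 - 72275) + 348865) = (-427449 - 726)/(-2464 + 348865) = -428175/346401 = -428175*1/346401 = -4325/3499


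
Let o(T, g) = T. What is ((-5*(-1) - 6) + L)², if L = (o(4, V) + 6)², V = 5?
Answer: 9801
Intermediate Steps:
L = 100 (L = (4 + 6)² = 10² = 100)
((-5*(-1) - 6) + L)² = ((-5*(-1) - 6) + 100)² = ((5 - 6) + 100)² = (-1 + 100)² = 99² = 9801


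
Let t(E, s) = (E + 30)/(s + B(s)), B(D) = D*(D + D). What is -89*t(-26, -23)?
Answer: -356/1035 ≈ -0.34396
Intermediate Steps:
B(D) = 2*D² (B(D) = D*(2*D) = 2*D²)
t(E, s) = (30 + E)/(s + 2*s²) (t(E, s) = (E + 30)/(s + 2*s²) = (30 + E)/(s + 2*s²))
-89*t(-26, -23) = -89*(30 - 26)/((-23)*(1 + 2*(-23))) = -(-89)*4/(23*(1 - 46)) = -(-89)*4/(23*(-45)) = -(-89)*(-1)*4/(23*45) = -89*4/1035 = -356/1035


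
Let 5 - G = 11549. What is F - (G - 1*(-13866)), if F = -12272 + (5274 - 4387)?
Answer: -13707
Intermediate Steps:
G = -11544 (G = 5 - 1*11549 = 5 - 11549 = -11544)
F = -11385 (F = -12272 + 887 = -11385)
F - (G - 1*(-13866)) = -11385 - (-11544 - 1*(-13866)) = -11385 - (-11544 + 13866) = -11385 - 1*2322 = -11385 - 2322 = -13707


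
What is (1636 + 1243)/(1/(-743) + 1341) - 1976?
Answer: -1966672215/996362 ≈ -1973.9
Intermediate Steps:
(1636 + 1243)/(1/(-743) + 1341) - 1976 = 2879/(-1/743 + 1341) - 1976 = 2879/(996362/743) - 1976 = 2879*(743/996362) - 1976 = 2139097/996362 - 1976 = -1966672215/996362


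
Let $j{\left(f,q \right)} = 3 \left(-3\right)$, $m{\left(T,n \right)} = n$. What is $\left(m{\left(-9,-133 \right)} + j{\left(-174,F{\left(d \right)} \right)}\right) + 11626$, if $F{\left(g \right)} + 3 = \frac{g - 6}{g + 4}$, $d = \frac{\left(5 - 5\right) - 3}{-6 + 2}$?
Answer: $11484$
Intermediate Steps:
$d = \frac{3}{4}$ ($d = \frac{\left(5 - 5\right) - 3}{-4} = \left(0 - 3\right) \left(- \frac{1}{4}\right) = \left(-3\right) \left(- \frac{1}{4}\right) = \frac{3}{4} \approx 0.75$)
$F{\left(g \right)} = -3 + \frac{-6 + g}{4 + g}$ ($F{\left(g \right)} = -3 + \frac{g - 6}{g + 4} = -3 + \frac{-6 + g}{4 + g}$)
$j{\left(f,q \right)} = -9$
$\left(m{\left(-9,-133 \right)} + j{\left(-174,F{\left(d \right)} \right)}\right) + 11626 = \left(-133 - 9\right) + 11626 = -142 + 11626 = 11484$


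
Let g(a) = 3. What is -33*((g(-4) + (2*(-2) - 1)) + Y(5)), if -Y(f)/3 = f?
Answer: 561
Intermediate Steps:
Y(f) = -3*f
-33*((g(-4) + (2*(-2) - 1)) + Y(5)) = -33*((3 + (2*(-2) - 1)) - 3*5) = -33*((3 + (-4 - 1)) - 15) = -33*((3 - 5) - 15) = -33*(-2 - 15) = -33*(-17) = 561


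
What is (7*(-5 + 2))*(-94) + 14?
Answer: 1988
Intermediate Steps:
(7*(-5 + 2))*(-94) + 14 = (7*(-3))*(-94) + 14 = -21*(-94) + 14 = 1974 + 14 = 1988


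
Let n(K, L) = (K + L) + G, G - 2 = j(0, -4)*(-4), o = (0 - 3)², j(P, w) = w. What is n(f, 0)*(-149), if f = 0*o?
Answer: -2682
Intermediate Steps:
o = 9 (o = (-3)² = 9)
f = 0 (f = 0*9 = 0)
G = 18 (G = 2 - 4*(-4) = 2 + 16 = 18)
n(K, L) = 18 + K + L (n(K, L) = (K + L) + 18 = 18 + K + L)
n(f, 0)*(-149) = (18 + 0 + 0)*(-149) = 18*(-149) = -2682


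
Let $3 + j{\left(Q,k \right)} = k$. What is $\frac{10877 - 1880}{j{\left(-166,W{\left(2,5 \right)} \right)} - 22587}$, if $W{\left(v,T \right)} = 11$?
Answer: $- \frac{8997}{22579} \approx -0.39847$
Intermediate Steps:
$j{\left(Q,k \right)} = -3 + k$
$\frac{10877 - 1880}{j{\left(-166,W{\left(2,5 \right)} \right)} - 22587} = \frac{10877 - 1880}{\left(-3 + 11\right) - 22587} = \frac{8997}{8 - 22587} = \frac{8997}{-22579} = 8997 \left(- \frac{1}{22579}\right) = - \frac{8997}{22579}$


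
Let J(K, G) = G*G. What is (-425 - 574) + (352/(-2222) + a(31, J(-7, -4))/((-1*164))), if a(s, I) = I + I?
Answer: -4138323/4141 ≈ -999.35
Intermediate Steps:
J(K, G) = G**2
a(s, I) = 2*I
(-425 - 574) + (352/(-2222) + a(31, J(-7, -4))/((-1*164))) = (-425 - 574) + (352/(-2222) + (2*(-4)**2)/((-1*164))) = -999 + (352*(-1/2222) + (2*16)/(-164)) = -999 + (-16/101 + 32*(-1/164)) = -999 + (-16/101 - 8/41) = -999 - 1464/4141 = -4138323/4141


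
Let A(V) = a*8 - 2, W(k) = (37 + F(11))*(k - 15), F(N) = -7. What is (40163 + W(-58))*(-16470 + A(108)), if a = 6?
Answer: -623668552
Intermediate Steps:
W(k) = -450 + 30*k (W(k) = (37 - 7)*(k - 15) = 30*(-15 + k) = -450 + 30*k)
A(V) = 46 (A(V) = 6*8 - 2 = 48 - 2 = 46)
(40163 + W(-58))*(-16470 + A(108)) = (40163 + (-450 + 30*(-58)))*(-16470 + 46) = (40163 + (-450 - 1740))*(-16424) = (40163 - 2190)*(-16424) = 37973*(-16424) = -623668552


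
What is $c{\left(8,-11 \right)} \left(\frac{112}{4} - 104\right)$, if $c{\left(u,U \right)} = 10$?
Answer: $-760$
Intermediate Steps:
$c{\left(8,-11 \right)} \left(\frac{112}{4} - 104\right) = 10 \left(\frac{112}{4} - 104\right) = 10 \left(112 \cdot \frac{1}{4} - 104\right) = 10 \left(28 - 104\right) = 10 \left(-76\right) = -760$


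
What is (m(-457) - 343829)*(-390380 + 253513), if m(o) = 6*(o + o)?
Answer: 47809422371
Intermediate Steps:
m(o) = 12*o (m(o) = 6*(2*o) = 12*o)
(m(-457) - 343829)*(-390380 + 253513) = (12*(-457) - 343829)*(-390380 + 253513) = (-5484 - 343829)*(-136867) = -349313*(-136867) = 47809422371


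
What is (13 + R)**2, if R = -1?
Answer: 144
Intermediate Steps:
(13 + R)**2 = (13 - 1)**2 = 12**2 = 144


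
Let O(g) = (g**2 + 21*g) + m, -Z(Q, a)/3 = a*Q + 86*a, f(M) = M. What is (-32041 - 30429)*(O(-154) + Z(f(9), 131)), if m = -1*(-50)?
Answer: 1049683410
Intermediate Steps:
m = 50
Z(Q, a) = -258*a - 3*Q*a (Z(Q, a) = -3*(a*Q + 86*a) = -3*(Q*a + 86*a) = -3*(86*a + Q*a) = -258*a - 3*Q*a)
O(g) = 50 + g**2 + 21*g (O(g) = (g**2 + 21*g) + 50 = 50 + g**2 + 21*g)
(-32041 - 30429)*(O(-154) + Z(f(9), 131)) = (-32041 - 30429)*((50 + (-154)**2 + 21*(-154)) - 3*131*(86 + 9)) = -62470*((50 + 23716 - 3234) - 3*131*95) = -62470*(20532 - 37335) = -62470*(-16803) = 1049683410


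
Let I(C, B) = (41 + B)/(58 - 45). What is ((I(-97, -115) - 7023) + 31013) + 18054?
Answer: 546498/13 ≈ 42038.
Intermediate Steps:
I(C, B) = 41/13 + B/13 (I(C, B) = (41 + B)/13 = (41 + B)*(1/13) = 41/13 + B/13)
((I(-97, -115) - 7023) + 31013) + 18054 = (((41/13 + (1/13)*(-115)) - 7023) + 31013) + 18054 = (((41/13 - 115/13) - 7023) + 31013) + 18054 = ((-74/13 - 7023) + 31013) + 18054 = (-91373/13 + 31013) + 18054 = 311796/13 + 18054 = 546498/13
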